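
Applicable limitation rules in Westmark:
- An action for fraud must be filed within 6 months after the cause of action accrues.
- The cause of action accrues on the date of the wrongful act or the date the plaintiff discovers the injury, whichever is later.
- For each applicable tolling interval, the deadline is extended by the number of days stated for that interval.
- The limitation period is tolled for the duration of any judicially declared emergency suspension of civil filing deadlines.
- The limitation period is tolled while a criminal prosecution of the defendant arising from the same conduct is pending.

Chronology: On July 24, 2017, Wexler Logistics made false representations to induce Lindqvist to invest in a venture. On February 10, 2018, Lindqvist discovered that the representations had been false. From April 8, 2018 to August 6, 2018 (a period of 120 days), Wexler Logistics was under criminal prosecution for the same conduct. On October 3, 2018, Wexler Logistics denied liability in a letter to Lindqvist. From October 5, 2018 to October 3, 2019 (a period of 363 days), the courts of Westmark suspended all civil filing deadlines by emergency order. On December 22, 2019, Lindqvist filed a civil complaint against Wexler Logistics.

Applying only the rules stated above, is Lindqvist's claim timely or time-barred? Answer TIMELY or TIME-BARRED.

Taking the later of the act (July 24, 2017) and discovery (February 10, 2018), the claim accrued on February 10, 2018.
Adding the 6 months base period to February 10, 2018 gives a deadline of August 10, 2018, before any tolling.
Because the pending criminal prosecution ran from April 8, 2018 to August 6, 2018, the deadline is extended by 120 days to December 8, 2018.
The period was tolled for 363 days by the emergency suspension of filing deadlines (October 5, 2018 to October 3, 2019), pushing the deadline to December 6, 2019.
Nothing else in the chronology tolls or restarts the period.
Lindqvist filed on December 22, 2019, after the December 6, 2019 deadline, so the action is time-barred.

TIME-BARRED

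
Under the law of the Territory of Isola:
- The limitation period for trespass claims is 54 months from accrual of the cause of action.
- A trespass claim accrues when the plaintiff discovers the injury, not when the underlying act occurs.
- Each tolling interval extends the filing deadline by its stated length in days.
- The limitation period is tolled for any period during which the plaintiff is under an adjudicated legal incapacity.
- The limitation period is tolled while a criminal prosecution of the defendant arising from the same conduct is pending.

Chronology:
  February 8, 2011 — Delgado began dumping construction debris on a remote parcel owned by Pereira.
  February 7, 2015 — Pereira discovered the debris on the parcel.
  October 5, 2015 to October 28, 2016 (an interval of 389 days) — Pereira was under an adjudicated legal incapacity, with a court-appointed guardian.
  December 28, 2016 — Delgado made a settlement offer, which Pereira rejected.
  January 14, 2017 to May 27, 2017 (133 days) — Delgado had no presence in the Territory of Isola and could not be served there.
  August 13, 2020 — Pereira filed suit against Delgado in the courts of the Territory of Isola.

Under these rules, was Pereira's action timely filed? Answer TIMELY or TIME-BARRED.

TIMELY

Accrual is tied to discovery, so the period began on February 7, 2015 rather than on February 8, 2011 when the act occurred.
The untolled deadline — 54 months after February 7, 2015 — is August 7, 2019.
The plaintiff's legal incapacity from October 5, 2015 to October 28, 2016 tolled the period for 389 days, extending the deadline to August 30, 2020.
The defendant's absence from the jurisdiction from January 14, 2017 to May 27, 2017 does not toll the period, because no stated rule makes the defendant's absence a tolling event.
None of the other events listed affects the running of the period under the stated rules.
The August 13, 2020 filing precedes the August 30, 2020 deadline; the claim is timely.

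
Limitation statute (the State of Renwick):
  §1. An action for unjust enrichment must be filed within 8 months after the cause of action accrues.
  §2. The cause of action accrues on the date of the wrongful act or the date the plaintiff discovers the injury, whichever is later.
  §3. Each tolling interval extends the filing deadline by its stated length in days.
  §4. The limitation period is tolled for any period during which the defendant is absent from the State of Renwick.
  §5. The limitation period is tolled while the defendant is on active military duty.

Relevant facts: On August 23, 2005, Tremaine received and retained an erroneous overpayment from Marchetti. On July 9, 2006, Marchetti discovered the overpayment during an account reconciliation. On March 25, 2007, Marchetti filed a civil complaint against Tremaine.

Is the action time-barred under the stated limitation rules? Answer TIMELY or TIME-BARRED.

Taking the later of the act (August 23, 2005) and discovery (July 9, 2006), the claim accrued on July 9, 2006.
Adding the 8 months base period to July 9, 2006 gives a deadline of March 9, 2007, before any tolling.
Marchetti filed on March 25, 2007, after the March 9, 2007 deadline, so the action is time-barred.

TIME-BARRED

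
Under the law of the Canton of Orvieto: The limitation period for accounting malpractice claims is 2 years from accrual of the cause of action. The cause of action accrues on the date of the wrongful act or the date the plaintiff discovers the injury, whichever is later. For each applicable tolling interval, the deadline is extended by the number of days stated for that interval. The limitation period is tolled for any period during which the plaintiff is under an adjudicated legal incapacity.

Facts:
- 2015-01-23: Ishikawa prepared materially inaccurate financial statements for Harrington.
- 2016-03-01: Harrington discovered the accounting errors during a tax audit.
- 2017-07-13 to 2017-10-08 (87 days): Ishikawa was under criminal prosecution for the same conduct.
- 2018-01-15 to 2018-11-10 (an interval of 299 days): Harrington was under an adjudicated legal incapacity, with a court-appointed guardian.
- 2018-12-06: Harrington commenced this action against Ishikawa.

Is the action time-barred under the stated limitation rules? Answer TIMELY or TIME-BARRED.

TIMELY

The claim accrued on 2016-03-01 — the later of the 2015-01-23 act and the 2016-03-01 discovery.
2 years from 2016-03-01 is 2018-03-01.
The period was tolled for 299 days by the plaintiff's legal incapacity (2018-01-15 to 2018-11-10), pushing the deadline to 2018-12-25.
The pending criminal prosecution from 2017-07-13 to 2017-10-08 does not toll the period, because no stated rule makes a criminal prosecution a tolling event.
The 2018-12-06 filing precedes the 2018-12-25 deadline; the claim is timely.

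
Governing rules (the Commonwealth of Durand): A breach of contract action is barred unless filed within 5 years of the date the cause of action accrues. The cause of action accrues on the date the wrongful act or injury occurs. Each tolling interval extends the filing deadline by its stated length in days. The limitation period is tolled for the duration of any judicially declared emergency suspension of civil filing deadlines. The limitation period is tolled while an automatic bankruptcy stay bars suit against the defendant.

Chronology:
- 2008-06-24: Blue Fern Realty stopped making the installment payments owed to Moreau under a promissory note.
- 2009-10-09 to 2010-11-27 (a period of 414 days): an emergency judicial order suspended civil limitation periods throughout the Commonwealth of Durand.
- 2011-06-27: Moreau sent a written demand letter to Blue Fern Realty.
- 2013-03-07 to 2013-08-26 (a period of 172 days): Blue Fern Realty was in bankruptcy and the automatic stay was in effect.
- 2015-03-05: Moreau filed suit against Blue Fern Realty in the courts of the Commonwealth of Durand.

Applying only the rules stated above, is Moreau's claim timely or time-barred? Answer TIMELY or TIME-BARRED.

TIME-BARRED

The cause of action accrued on 2008-06-24, the date of the act.
The untolled deadline — 5 years after 2008-06-24 — is 2013-06-24.
Because the emergency suspension of filing deadlines ran from 2009-10-09 to 2010-11-27, the deadline is extended by 414 days to 2014-08-12.
The period was tolled for 172 days by the automatic bankruptcy stay (2013-03-07 to 2013-08-26), pushing the deadline to 2015-01-31.
None of the other events listed affects the running of the period under the stated rules.
The 2015-03-05 filing falls after the 2015-01-31 deadline; the claim is time-barred.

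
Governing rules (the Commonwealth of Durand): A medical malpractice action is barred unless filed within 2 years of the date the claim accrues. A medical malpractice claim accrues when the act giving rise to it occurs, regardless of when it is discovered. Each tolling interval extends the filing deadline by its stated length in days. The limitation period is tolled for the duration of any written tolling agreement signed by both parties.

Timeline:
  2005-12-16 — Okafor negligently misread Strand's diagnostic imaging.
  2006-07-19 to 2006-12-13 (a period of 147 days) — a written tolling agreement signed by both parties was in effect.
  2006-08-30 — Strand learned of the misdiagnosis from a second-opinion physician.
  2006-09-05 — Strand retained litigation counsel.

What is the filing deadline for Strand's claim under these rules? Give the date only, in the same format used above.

Accrual is governed by the date of the act, so the period began to run on 2005-12-16; the later discovery on 2006-08-30 is irrelevant under the stated rule.
Adding the 2 years base period to 2005-12-16 gives a deadline of 2007-12-16, before any tolling.
The period was tolled for 147 days by the written tolling agreement (2006-07-19 to 2006-12-13), pushing the deadline to 2008-05-11.
Nothing else in the chronology tolls or restarts the period.

2008-05-11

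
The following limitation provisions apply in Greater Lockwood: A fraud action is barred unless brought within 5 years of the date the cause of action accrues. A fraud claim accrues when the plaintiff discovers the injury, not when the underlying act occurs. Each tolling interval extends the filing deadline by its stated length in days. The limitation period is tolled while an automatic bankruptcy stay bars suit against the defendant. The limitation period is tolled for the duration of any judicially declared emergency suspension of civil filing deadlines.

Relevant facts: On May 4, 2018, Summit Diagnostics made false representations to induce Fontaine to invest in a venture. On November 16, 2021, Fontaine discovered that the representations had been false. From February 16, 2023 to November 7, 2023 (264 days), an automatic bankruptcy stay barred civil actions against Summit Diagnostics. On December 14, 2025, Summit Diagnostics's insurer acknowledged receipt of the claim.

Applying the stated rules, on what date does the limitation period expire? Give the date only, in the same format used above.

Accrual is tied to discovery, so the period began on November 16, 2021 rather than on May 4, 2018 when the act occurred.
5 years from November 16, 2021 is November 16, 2026.
The period was tolled for 264 days by the automatic bankruptcy stay (February 16, 2023 to November 7, 2023), pushing the deadline to August 7, 2027.
Nothing else in the chronology tolls or restarts the period.

August 7, 2027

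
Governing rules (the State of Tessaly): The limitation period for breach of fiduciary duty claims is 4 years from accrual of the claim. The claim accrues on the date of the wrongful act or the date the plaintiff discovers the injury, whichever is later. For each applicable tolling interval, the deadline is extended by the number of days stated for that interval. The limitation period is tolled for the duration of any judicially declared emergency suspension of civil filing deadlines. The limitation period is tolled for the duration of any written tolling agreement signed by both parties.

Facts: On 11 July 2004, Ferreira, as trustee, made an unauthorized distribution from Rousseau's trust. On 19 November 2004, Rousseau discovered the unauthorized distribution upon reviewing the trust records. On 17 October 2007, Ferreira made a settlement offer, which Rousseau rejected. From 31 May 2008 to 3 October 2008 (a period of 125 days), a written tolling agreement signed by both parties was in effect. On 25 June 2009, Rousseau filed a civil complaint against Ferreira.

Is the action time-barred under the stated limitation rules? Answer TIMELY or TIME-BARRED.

Taking the later of the act (11 July 2004) and discovery (19 November 2004), the claim accrued on 19 November 2004.
4 years from 19 November 2004 is 19 November 2008.
The written tolling agreement from 31 May 2008 to 3 October 2008 tolled the period for 125 days, extending the deadline to 24 March 2009.
The other events in the timeline have no effect on the limitation period under the stated rules.
Rousseau filed on 25 June 2009, after the 24 March 2009 deadline, so the action is time-barred.

TIME-BARRED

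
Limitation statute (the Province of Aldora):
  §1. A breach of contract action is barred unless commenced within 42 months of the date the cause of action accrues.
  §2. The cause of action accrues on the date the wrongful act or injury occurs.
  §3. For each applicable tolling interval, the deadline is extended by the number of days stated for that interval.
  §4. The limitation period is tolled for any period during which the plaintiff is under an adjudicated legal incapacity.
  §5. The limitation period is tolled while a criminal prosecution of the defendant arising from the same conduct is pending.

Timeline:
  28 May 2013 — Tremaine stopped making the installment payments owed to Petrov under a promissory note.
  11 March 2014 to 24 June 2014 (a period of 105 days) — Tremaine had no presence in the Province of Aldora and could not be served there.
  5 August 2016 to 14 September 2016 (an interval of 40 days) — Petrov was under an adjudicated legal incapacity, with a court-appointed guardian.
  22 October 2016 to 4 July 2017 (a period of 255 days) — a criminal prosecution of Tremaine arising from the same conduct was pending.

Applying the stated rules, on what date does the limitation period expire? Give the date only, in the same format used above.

19 September 2017

The claim accrued on 28 May 2013, when the wrongful act occurred.
42 months from 28 May 2013 is 28 November 2016.
The plaintiff's legal incapacity from 5 August 2016 to 14 September 2016 tolled the period for 40 days, extending the deadline to 7 January 2017.
The pending criminal prosecution from 22 October 2016 to 4 July 2017 tolled the period for 255 days, extending the deadline to 19 September 2017.
No stated provision tolls the period for the defendant's absence, so the interval from 11 March 2014 to 24 June 2014 has no effect on the deadline.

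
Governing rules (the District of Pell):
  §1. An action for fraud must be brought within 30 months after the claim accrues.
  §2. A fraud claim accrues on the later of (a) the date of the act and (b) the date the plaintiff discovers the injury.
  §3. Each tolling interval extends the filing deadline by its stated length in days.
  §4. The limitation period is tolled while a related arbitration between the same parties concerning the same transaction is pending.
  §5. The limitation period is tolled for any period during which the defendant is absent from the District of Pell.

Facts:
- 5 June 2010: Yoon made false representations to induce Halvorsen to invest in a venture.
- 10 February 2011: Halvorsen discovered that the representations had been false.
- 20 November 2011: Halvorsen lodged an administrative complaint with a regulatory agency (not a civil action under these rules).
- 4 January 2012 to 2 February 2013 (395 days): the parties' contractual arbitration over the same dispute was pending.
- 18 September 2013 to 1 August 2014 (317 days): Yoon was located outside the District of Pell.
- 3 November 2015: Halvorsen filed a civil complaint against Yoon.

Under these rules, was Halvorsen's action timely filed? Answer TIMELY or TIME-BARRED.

TIME-BARRED

Because discovery on 10 February 2011 post-dates the 5 June 2010 act, accrual under the later-of rule falls on 10 February 2011.
30 months from 10 February 2011 is 10 August 2013.
Because the pending related arbitration ran from 4 January 2012 to 2 February 2013, the deadline is extended by 395 days to 9 September 2014.
Because the defendant's absence from the jurisdiction ran from 18 September 2013 to 1 August 2014, the deadline is extended by 317 days to 23 July 2015.
The other events in the timeline have no effect on the limitation period under the stated rules.
The 3 November 2015 filing falls after the 23 July 2015 deadline; the claim is time-barred.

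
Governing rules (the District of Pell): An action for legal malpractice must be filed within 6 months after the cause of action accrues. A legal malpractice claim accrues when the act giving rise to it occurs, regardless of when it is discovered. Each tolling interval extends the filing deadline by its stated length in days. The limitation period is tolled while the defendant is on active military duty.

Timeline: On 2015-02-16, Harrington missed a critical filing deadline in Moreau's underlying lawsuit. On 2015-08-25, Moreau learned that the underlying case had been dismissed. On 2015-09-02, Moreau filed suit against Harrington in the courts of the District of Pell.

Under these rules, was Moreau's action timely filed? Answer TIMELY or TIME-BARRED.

TIME-BARRED

Accrual is governed by the date of the act, so the period began to run on 2015-02-16; the later discovery on 2015-08-25 is irrelevant under the stated rule.
Adding the 6 months base period to 2015-02-16 gives a deadline of 2015-08-16, before any tolling.
Filing on 2015-09-02 missed the 2015-08-16 deadline — the action is time-barred.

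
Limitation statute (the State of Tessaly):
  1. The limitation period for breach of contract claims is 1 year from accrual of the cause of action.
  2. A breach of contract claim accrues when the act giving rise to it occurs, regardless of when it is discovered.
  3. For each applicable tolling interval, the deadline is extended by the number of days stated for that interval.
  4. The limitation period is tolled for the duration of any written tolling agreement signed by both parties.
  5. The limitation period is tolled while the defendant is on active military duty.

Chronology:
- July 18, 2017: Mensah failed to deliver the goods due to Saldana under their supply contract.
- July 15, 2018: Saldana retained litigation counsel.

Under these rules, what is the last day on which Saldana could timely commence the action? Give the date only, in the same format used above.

The limitation period began to run on July 18, 2017.
The untolled deadline — 1 year after July 18, 2017 — is July 18, 2018.
None of the other events listed affects the running of the period under the stated rules.

July 18, 2018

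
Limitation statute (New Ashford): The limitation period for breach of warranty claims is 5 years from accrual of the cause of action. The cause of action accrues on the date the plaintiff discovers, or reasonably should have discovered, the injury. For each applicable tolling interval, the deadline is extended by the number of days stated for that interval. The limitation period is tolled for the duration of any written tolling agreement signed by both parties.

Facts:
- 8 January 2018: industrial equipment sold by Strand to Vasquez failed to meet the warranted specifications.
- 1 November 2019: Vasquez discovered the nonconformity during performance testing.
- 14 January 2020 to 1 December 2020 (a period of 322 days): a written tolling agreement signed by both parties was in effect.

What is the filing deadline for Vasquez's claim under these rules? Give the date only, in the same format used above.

19 September 2025

Under the discovery rule, the claim accrued on 1 November 2019, when Vasquez discovered the injury — not on the 8 January 2018 date of the underlying act.
5 years from 1 November 2019 is 1 November 2024.
The written tolling agreement from 14 January 2020 to 1 December 2020 tolled the period for 322 days, extending the deadline to 19 September 2025.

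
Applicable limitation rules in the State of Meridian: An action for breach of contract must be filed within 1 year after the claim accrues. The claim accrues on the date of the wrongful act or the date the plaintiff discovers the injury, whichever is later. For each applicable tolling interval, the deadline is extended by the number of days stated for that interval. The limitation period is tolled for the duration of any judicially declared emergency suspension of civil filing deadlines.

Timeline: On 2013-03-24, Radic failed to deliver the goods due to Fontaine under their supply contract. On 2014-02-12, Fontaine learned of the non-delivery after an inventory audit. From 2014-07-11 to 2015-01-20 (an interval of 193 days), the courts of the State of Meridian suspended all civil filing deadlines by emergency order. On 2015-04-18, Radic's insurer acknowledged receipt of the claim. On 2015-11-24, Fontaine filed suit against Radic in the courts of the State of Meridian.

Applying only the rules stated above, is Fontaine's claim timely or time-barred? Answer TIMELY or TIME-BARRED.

The claim accrued on 2014-02-12 — the later of the 2013-03-24 act and the 2014-02-12 discovery.
Adding the 1 year base period to 2014-02-12 gives a deadline of 2015-02-12, before any tolling.
The period was tolled for 193 days by the emergency suspension of filing deadlines (2014-07-11 to 2015-01-20), pushing the deadline to 2015-08-24.
Nothing else in the chronology tolls or restarts the period.
Filing on 2015-11-24 missed the 2015-08-24 deadline — the action is time-barred.

TIME-BARRED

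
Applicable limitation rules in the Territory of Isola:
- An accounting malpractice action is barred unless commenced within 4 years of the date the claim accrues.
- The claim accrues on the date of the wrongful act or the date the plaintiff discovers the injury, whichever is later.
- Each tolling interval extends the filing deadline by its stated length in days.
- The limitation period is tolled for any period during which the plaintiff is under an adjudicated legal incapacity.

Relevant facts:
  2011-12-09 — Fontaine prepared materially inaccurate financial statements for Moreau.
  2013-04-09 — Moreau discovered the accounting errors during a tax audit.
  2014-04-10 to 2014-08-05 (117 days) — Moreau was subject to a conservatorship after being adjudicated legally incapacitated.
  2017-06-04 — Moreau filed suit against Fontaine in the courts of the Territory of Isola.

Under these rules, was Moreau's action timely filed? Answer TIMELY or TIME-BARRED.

TIMELY

Because discovery on 2013-04-09 post-dates the 2011-12-09 act, accrual under the later-of rule falls on 2013-04-09.
4 years from 2013-04-09 is 2017-04-09.
The plaintiff's legal incapacity from 2014-04-10 to 2014-08-05 tolled the period for 117 days, extending the deadline to 2017-08-04.
The 2017-06-04 filing precedes the 2017-08-04 deadline; the claim is timely.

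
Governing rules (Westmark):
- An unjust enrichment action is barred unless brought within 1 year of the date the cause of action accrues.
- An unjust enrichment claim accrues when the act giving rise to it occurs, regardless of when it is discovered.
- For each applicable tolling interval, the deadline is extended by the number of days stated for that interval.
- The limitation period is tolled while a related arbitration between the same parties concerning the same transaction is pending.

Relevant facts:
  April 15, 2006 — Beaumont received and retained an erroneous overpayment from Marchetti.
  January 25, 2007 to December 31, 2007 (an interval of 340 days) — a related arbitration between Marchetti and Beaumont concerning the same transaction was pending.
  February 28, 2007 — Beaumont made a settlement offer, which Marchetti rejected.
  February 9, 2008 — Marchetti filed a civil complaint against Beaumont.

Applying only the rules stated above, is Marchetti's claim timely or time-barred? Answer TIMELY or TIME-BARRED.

The cause of action accrued on April 15, 2006, the date of the act.
1 year from April 15, 2006 is April 15, 2007.
The pending related arbitration from January 25, 2007 to December 31, 2007 tolled the period for 340 days, extending the deadline to March 20, 2008.
None of the other events listed affects the running of the period under the stated rules.
The February 9, 2008 filing precedes the March 20, 2008 deadline; the claim is timely.

TIMELY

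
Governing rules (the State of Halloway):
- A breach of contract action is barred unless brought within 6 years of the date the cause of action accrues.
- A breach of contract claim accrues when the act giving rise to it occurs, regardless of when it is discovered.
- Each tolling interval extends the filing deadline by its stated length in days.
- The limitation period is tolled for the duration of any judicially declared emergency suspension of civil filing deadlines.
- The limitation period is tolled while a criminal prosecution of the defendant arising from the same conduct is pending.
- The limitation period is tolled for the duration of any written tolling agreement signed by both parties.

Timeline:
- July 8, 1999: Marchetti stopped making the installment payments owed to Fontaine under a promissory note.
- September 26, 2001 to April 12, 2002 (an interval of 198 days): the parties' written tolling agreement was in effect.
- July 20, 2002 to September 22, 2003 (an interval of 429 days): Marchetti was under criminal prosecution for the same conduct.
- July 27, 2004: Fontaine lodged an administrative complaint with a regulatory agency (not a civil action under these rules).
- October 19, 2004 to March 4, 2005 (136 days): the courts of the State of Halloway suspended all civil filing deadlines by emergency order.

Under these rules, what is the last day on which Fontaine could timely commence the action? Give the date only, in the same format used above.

The claim accrued on July 8, 1999, when the wrongful act occurred.
6 years from July 8, 1999 is July 8, 2005.
Because the written tolling agreement ran from September 26, 2001 to April 12, 2002, the deadline is extended by 198 days to January 22, 2006.
Because the pending criminal prosecution ran from July 20, 2002 to September 22, 2003, the deadline is extended by 429 days to March 27, 2007.
The period was tolled for 136 days by the emergency suspension of filing deadlines (October 19, 2004 to March 4, 2005), pushing the deadline to August 10, 2007.
Nothing else in the chronology tolls or restarts the period.

August 10, 2007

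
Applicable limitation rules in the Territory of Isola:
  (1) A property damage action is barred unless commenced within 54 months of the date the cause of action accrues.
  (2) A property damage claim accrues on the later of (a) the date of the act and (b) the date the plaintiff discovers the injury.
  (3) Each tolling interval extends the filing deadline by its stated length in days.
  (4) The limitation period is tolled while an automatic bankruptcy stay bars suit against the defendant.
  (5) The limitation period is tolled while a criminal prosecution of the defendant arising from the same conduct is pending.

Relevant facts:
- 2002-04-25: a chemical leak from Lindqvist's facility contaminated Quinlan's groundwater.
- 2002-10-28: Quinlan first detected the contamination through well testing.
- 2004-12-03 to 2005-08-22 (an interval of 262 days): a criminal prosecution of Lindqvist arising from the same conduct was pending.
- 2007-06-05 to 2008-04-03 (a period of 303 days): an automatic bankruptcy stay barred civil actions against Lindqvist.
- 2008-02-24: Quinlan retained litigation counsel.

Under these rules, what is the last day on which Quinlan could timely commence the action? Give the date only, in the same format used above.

Taking the later of the act (2002-04-25) and discovery (2002-10-28), the claim accrued on 2002-10-28.
Adding the 54 months base period to 2002-10-28 gives a deadline of 2007-04-28, before any tolling.
Because the pending criminal prosecution ran from 2004-12-03 to 2005-08-22, the deadline is extended by 262 days to 2008-01-15.
The automatic bankruptcy stay from 2007-06-05 to 2008-04-03 tolled the period for 303 days, extending the deadline to 2008-11-13.
None of the other events listed affects the running of the period under the stated rules.

2008-11-13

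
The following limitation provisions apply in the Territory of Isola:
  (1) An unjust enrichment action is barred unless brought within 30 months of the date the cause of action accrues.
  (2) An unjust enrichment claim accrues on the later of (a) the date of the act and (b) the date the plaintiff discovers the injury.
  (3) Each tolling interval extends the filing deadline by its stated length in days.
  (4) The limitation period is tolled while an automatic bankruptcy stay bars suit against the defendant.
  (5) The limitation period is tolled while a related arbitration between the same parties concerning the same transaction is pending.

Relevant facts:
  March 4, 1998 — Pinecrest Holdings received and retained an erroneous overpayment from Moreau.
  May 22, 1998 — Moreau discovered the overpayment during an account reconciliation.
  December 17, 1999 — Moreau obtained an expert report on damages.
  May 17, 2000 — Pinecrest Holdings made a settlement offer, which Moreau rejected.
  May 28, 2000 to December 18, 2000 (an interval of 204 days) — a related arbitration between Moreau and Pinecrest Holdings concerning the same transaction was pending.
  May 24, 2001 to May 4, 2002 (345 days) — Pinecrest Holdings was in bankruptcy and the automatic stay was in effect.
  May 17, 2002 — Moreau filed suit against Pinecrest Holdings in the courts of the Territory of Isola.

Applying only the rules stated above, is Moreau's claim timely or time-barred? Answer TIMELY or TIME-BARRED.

TIMELY

The claim accrued on May 22, 1998 — the later of the March 4, 1998 act and the May 22, 1998 discovery.
Adding the 30 months base period to May 22, 1998 gives a deadline of November 22, 2000, before any tolling.
The pending related arbitration from May 28, 2000 to December 18, 2000 tolled the period for 204 days, extending the deadline to June 14, 2001.
Because the automatic bankruptcy stay ran from May 24, 2001 to May 4, 2002, the deadline is extended by 345 days to May 25, 2002.
Nothing else in the chronology tolls or restarts the period.
Moreau filed on May 17, 2002, before the May 25, 2002 deadline, so the action is timely.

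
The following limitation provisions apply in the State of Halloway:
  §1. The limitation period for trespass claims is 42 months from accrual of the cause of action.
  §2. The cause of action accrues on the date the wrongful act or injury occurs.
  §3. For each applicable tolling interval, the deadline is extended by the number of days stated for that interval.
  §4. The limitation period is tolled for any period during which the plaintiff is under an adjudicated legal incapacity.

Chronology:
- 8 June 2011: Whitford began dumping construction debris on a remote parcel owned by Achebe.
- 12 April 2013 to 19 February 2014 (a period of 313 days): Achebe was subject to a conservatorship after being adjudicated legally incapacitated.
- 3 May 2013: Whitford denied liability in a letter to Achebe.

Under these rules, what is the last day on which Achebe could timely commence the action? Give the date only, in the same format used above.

17 October 2015

The limitation period began to run on 8 June 2011.
Adding the 42 months base period to 8 June 2011 gives a deadline of 8 December 2014, before any tolling.
Because the plaintiff's legal incapacity ran from 12 April 2013 to 19 February 2014, the deadline is extended by 313 days to 17 October 2015.
Nothing else in the chronology tolls or restarts the period.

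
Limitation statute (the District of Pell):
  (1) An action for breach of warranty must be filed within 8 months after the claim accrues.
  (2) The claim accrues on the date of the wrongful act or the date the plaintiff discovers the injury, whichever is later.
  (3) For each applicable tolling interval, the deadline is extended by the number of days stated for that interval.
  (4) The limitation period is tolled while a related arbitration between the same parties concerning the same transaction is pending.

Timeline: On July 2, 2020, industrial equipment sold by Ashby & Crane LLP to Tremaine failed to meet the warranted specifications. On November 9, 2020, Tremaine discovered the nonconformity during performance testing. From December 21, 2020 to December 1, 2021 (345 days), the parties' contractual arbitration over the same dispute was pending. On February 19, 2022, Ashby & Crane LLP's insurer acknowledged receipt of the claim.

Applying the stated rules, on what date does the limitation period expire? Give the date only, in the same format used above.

June 19, 2022

Taking the later of the act (July 2, 2020) and discovery (November 9, 2020), the claim accrued on November 9, 2020.
8 months from November 9, 2020 is July 9, 2021.
The period was tolled for 345 days by the pending related arbitration (December 21, 2020 to December 1, 2021), pushing the deadline to June 19, 2022.
The other events in the timeline have no effect on the limitation period under the stated rules.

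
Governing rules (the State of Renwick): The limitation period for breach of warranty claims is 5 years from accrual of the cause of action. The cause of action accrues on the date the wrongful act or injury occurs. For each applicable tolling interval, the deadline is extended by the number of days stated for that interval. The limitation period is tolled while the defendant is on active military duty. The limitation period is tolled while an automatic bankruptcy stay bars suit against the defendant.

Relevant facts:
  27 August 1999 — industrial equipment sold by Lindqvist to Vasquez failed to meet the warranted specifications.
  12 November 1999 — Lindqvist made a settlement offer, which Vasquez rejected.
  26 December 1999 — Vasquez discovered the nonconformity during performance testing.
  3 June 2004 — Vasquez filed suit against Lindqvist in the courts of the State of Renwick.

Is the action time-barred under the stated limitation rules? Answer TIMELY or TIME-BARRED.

TIMELY

The claim accrued on 27 August 1999, when the wrongful act occurred; under the stated occurrence rule the 26 December 1999 discovery does not delay accrual.
5 years from 27 August 1999 is 27 August 2004.
Nothing else in the chronology tolls or restarts the period.
The 3 June 2004 filing precedes the 27 August 2004 deadline; the claim is timely.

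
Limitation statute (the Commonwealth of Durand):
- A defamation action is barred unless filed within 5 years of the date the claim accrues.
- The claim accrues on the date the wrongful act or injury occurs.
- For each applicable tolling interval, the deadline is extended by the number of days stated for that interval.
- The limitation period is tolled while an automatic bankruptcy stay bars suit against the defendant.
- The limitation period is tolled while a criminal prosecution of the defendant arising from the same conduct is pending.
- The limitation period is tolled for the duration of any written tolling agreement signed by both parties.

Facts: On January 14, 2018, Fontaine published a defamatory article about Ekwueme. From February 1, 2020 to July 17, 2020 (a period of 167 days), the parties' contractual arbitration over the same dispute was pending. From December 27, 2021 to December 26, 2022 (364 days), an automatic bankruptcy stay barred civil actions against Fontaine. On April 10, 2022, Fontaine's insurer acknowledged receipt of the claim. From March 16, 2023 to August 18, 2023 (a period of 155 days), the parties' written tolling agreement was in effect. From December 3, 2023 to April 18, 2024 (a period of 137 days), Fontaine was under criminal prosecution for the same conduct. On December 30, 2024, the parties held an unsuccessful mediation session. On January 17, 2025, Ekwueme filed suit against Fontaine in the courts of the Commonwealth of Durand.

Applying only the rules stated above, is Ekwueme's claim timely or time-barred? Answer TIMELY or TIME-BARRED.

The limitation period began to run on January 14, 2018.
Adding the 5 years base period to January 14, 2018 gives a deadline of January 14, 2023, before any tolling.
The period was tolled for 364 days by the automatic bankruptcy stay (December 27, 2021 to December 26, 2022), pushing the deadline to January 13, 2024.
The period was tolled for 155 days by the written tolling agreement (March 16, 2023 to August 18, 2023), pushing the deadline to June 16, 2024.
The pending criminal prosecution from December 3, 2023 to April 18, 2024 tolled the period for 137 days, extending the deadline to October 31, 2024.
Although a pending arbitration ran from February 1, 2020 to July 17, 2020, the stated rules do not make that a tolling event, so it is disregarded.
None of the other events listed affects the running of the period under the stated rules.
Ekwueme filed on January 17, 2025, after the October 31, 2024 deadline, so the action is time-barred.

TIME-BARRED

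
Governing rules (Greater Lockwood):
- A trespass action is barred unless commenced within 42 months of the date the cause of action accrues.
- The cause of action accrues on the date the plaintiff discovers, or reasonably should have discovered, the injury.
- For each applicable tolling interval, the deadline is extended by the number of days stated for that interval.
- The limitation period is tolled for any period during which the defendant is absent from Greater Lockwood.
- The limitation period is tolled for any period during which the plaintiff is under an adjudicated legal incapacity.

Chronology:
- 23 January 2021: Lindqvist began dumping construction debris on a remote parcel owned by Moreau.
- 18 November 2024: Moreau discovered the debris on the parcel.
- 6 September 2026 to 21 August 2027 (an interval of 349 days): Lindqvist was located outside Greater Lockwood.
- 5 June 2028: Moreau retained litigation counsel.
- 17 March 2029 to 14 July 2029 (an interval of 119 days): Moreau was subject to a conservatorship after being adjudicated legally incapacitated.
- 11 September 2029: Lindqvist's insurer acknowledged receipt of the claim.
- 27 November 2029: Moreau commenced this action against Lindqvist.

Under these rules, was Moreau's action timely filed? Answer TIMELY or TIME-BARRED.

TIME-BARRED

The claim did not accrue until Moreau discovered the injury on 18 November 2024; the 23 January 2021 act date does not start the clock under the stated rule.
The untolled deadline — 42 months after 18 November 2024 — is 18 May 2028.
The defendant's absence from the jurisdiction from 6 September 2026 to 21 August 2027 tolled the period for 349 days, extending the deadline to 2 May 2029.
Because the plaintiff's legal incapacity ran from 17 March 2029 to 14 July 2029, the deadline is extended by 119 days to 29 August 2029.
Nothing else in the chronology tolls or restarts the period.
Filing on 27 November 2029 missed the 29 August 2029 deadline — the action is time-barred.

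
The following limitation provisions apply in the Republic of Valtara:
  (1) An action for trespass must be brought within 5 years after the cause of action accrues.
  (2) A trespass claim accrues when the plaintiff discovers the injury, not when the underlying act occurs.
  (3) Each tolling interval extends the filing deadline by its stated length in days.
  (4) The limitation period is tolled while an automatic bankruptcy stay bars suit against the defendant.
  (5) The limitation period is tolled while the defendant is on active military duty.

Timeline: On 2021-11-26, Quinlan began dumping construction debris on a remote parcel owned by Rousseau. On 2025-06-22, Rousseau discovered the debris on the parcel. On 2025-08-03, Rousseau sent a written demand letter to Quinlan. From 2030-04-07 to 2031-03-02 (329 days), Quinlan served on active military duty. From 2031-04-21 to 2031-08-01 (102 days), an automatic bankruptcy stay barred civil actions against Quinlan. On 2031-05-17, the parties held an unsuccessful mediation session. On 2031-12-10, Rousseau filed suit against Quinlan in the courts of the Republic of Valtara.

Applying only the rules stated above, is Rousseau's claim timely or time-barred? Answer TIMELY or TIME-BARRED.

TIME-BARRED

Under the discovery rule, the claim accrued on 2025-06-22, when Rousseau discovered the injury — not on the 2021-11-26 date of the underlying act.
5 years from 2025-06-22 is 2030-06-22.
The period was tolled for 329 days by the defendant's active military service (2030-04-07 to 2031-03-02), pushing the deadline to 2031-05-17.
The automatic bankruptcy stay from 2031-04-21 to 2031-08-01 tolled the period for 102 days, extending the deadline to 2031-08-27.
The other events in the timeline have no effect on the limitation period under the stated rules.
The 2031-12-10 filing falls after the 2031-08-27 deadline; the claim is time-barred.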